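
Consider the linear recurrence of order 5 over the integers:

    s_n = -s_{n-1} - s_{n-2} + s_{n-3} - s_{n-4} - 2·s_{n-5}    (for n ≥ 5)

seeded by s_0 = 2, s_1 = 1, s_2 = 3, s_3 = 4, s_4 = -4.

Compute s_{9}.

26

s_5 = -1·-4 + -1·4 + 1·3 + -1·1 + -2·2 = -2
s_6 = -1·-2 + -1·-4 + 1·4 + -1·3 + -2·1 = 5
s_7 = -1·5 + -1·-2 + 1·-4 + -1·4 + -2·3 = -17
s_8 = -1·-17 + -1·5 + 1·-2 + -1·-4 + -2·4 = 6
s_9 = -1·6 + -1·-17 + 1·5 + -1·-2 + -2·-4 = 26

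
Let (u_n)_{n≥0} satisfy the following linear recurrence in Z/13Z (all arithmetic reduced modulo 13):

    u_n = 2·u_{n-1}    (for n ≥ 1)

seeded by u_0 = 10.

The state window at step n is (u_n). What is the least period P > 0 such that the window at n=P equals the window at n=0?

12

n=0: window = (10)
n=1: window = (7)
n=2: window = (1)
n=3: window = (2)
n=4: window = (4)
n=5: window = (8)
n=6: window = (3)
n=7: window = (6)
n=8: window = (12)
n=9: window = (11)
n=10: window = (9)
n=11: window = (5)
n=12: window = (10)
window at n=12 equals window at n=0 → period = 12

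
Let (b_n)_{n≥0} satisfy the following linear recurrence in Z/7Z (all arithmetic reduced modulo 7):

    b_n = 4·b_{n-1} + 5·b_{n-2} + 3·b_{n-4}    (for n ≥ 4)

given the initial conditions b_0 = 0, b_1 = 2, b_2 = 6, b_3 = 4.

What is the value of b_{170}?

3

b_4 = 4·4 + 5·6 + 0·2 + 3·0 = 4
b_5 = 4·4 + 5·4 + 0·6 + 3·2 = 0
b_6 = 4·0 + 5·4 + 0·4 + 3·6 = 3
b_7 = 4·3 + 5·0 + 0·4 + 3·4 = 3
b_8 = 4·3 + 5·3 + 0·0 + 3·4 = 4
b_9 = 4·4 + 5·3 + 0·3 + 3·0 = 3
Continuing the recurrence:
  b_10 = 6;  b_11 = 6;  b_12 = 3;  b_13 = 2;  b_14 = 6;  b_15 = 3
  b_16 = 2;  b_17 = 1;  b_18 = 4;  b_19 = 2;  b_20 = 6;  b_21 = 2
  b_22 = 1;  b_23 = 6;  b_24 = 5;  b_25 = 0;  b_26 = 0;  b_27 = 4
  b_28 = 3;  b_29 = 4;  b_30 = 3;  b_31 = 2;  b_32 = 4;  b_33 = 3
  b_34 = 6;  b_35 = 3;  b_36 = 5;  b_37 = 2;  b_38 = 2;  b_39 = 6
  b_40 = 0;  b_41 = 1;  b_42 = 3;  b_43 = 0;  b_44 = 1;  b_45 = 0
  b_46 = 0;  b_47 = 0;  b_48 = 3;  b_49 = 5;  b_50 = 0;  b_51 = 4
  b_52 = 4;  b_53 = 2;  b_54 = 0;  b_55 = 1;  b_56 = 2;  b_57 = 5
  b_58 = 2;  b_59 = 1;  b_60 = 6;  b_61 = 2;  b_62 = 2;  b_63 = 0
  b_64 = 0;  b_65 = 6;  b_66 = 2;  b_67 = 3;  b_68 = 1;  b_69 = 2
  b_70 = 5;  b_71 = 4;  b_72 = 2;  b_73 = 6;  b_74 = 0;  b_75 = 0
  b_76 = 6;  b_77 = 0;  b_78 = 2;  b_79 = 1;  b_80 = 4;  b_81 = 0
  b_82 = 5;  b_83 = 2;  b_84 = 3;  b_85 = 1;  b_86 = 6;  b_87 = 0
  b_88 = 4;  b_89 = 5;  b_90 = 2;  b_91 = 5;  b_92 = 0;  b_93 = 5
  b_94 = 5;  b_95 = 4;  b_96 = 6;  b_97 = 3;  b_98 = 1;  b_99 = 3
  b_100 = 0;  b_101 = 3;  b_102 = 1;  b_103 = 0;  b_104 = 5;  b_105 = 1
  b_106 = 4;  b_107 = 0;  b_108 = 0;  b_109 = 3;  b_110 = 3;  b_111 = 6
  b_112 = 4;  b_113 = 6;  b_114 = 4;  b_115 = 1;  b_116 = 1;  b_117 = 6
  b_118 = 6;  b_119 = 1;  b_120 = 2;  b_121 = 3;  b_122 = 5;  b_123 = 3
  b_124 = 1;  b_125 = 0;  b_126 = 6;  b_127 = 5;  b_128 = 4;  b_129 = 6
  b_130 = 6;  b_131 = 6;  b_132 = 3;  b_133 = 4;  b_134 = 0;  b_135 = 3
  b_136 = 0;  b_137 = 6;  b_138 = 3;  b_139 = 2;  b_140 = 2;  b_141 = 1
  b_142 = 2;  b_143 = 5;  b_144 = 1;  b_145 = 4;  b_146 = 6;  b_147 = 3
  b_148 = 3;  b_149 = 4;  b_150 = 0;  b_151 = 1;  b_152 = 6;  b_153 = 6
  b_154 = 5;  b_155 = 4;  b_156 = 3;  b_157 = 1;  b_158 = 6;  b_159 = 6
  b_160 = 0;  b_161 = 5;  b_162 = 3;  b_163 = 6;  b_164 = 4;  b_165 = 5
  b_166 = 0;  b_167 = 1;  b_168 = 2
b_169 = 4·2 + 5·1 + 0·0 + 3·5 = 0
b_170 = 4·0 + 5·2 + 0·1 + 3·0 = 3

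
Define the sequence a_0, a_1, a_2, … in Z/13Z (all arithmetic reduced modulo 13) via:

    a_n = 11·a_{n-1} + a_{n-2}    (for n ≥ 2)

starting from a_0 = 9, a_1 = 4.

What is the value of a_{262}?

a_2 = 11·4 + 1·9 = 1
a_3 = 11·1 + 1·4 = 2
a_4 = 11·2 + 1·1 = 10
a_5 = 11·10 + 1·2 = 8
a_6 = 11·8 + 1·10 = 7
a_7 = 11·7 + 1·8 = 7
a_8 = 11·7 + 1·7 = 6
a_9 = 11·6 + 1·7 = 8
a_10 = 11·8 + 1·6 = 3
a_11 = 11·3 + 1·8 = 2
a_12 = 11·2 + 1·3 = 12
a_13 = 11·12 + 1·2 = 4
a_14 = 11·4 + 1·12 = 4
a_15 = 11·4 + 1·4 = 9
a_16 = 11·9 + 1·4 = 12
a_17 = 11·12 + 1·9 = 11
a_18 = 11·11 + 1·12 = 3
a_19 = 11·3 + 1·11 = 5
a_20 = 11·5 + 1·3 = 6
a_21 = 11·6 + 1·5 = 6
a_22 = 11·6 + 1·6 = 7
a_23 = 11·7 + 1·6 = 5
a_24 = 11·5 + 1·7 = 10
a_25 = 11·10 + 1·5 = 11
a_26 = 11·11 + 1·10 = 1
a_27 = 11·1 + 1·11 = 9
a_28 = 11·9 + 1·1 = 9
a_29 = 11·9 + 1·9 = 4
(a_28, a_29) = (9, 4) = (a_0, a_1), so the sequence has period 28.
262 ≡ 10 (mod 28), hence a_262 = a_10 = 3.

3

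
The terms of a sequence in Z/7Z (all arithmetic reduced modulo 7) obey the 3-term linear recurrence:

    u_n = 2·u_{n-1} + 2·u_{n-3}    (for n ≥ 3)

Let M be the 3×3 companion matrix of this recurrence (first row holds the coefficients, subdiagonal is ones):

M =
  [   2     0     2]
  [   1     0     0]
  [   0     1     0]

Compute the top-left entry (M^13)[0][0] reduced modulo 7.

4

(M^13)[0][0] is the top entry after applying M 13 times to the unit state (1, 0, 0). Equivalently it is h_{15} for the auxiliary sequence (h_n) obeying the same recurrence with h_2 = 1 and h_i = 0 for 0 ≤ i < 2:
h_3 = 2·1 + 0·0 + 2·0 = 2
h_4 = 2·2 + 0·1 + 2·0 = 4
h_5 = 2·4 + 0·2 + 2·1 = 3
h_6 = 2·3 + 0·4 + 2·2 = 3
h_7 = 2·3 + 0·3 + 2·4 = 0
h_8 = 2·0 + 0·3 + 2·3 = 6
h_9 = 2·6 + 0·0 + 2·3 = 4
h_10 = 2·4 + 0·6 + 2·0 = 1
h_11 = 2·1 + 0·4 + 2·6 = 0
h_12 = 2·0 + 0·1 + 2·4 = 1
h_13 = 2·1 + 0·0 + 2·1 = 4
h_14 = 2·4 + 0·1 + 2·0 = 1
h_15 = 2·1 + 0·4 + 2·1 = 4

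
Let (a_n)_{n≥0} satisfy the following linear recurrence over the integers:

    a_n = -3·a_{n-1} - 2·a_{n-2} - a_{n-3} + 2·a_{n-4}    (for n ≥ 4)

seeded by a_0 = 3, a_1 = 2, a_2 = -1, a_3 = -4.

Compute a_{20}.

30378157

a_4 = -3·-4 + -2·-1 + -1·2 + 2·3 = 18
a_5 = -3·18 + -2·-4 + -1·-1 + 2·2 = -41
a_6 = -3·-41 + -2·18 + -1·-4 + 2·-1 = 89
a_7 = -3·89 + -2·-41 + -1·18 + 2·-4 = -211
a_8 = -3·-211 + -2·89 + -1·-41 + 2·18 = 532
a_9 = -3·532 + -2·-211 + -1·89 + 2·-41 = -1345
a_10 = -3·-1345 + -2·532 + -1·-211 + 2·89 = 3360
a_11 = -3·3360 + -2·-1345 + -1·532 + 2·-211 = -8344
a_12 = -3·-8344 + -2·3360 + -1·-1345 + 2·532 = 20721
a_13 = -3·20721 + -2·-8344 + -1·3360 + 2·-1345 = -51525
a_14 = -3·-51525 + -2·20721 + -1·-8344 + 2·3360 = 128197
a_15 = -3·128197 + -2·-51525 + -1·20721 + 2·-8344 = -318950
a_16 = -3·-318950 + -2·128197 + -1·-51525 + 2·20721 = 793423
a_17 = -3·793423 + -2·-318950 + -1·128197 + 2·-51525 = -1973616
a_18 = -3·-1973616 + -2·793423 + -1·-318950 + 2·128197 = 4909346
a_19 = -3·4909346 + -2·-1973616 + -1·793423 + 2·-318950 = -12212129
a_20 = -3·-12212129 + -2·4909346 + -1·-1973616 + 2·793423 = 30378157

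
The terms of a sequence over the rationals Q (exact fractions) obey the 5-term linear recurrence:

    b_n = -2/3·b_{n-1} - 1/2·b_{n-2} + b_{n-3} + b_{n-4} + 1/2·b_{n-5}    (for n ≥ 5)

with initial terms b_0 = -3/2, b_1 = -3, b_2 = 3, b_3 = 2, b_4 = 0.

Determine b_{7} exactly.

b_5 = -2/3·0 + -1/2·2 + 1·3 + 1·-3 + 1/2·-3/2 = -7/4
b_6 = -2/3·-7/4 + -1/2·0 + 1·2 + 1·3 + 1/2·-3 = 14/3
b_7 = -2/3·14/3 + -1/2·-7/4 + 1·0 + 1·2 + 1/2·3 = 91/72

91/72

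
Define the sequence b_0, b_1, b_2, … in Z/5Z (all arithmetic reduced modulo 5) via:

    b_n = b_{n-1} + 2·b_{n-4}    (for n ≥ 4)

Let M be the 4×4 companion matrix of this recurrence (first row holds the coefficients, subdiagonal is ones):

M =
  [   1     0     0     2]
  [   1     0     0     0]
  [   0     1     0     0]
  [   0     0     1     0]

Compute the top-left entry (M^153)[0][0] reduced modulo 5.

1

(M^153)[0][0] is the top entry after applying M 153 times to the unit state (1, 0, 0, 0). Equivalently it is h_{156} for the auxiliary sequence (h_n) obeying the same recurrence with h_3 = 1 and h_i = 0 for 0 ≤ i < 3:
h_4 = 1·1 + 0·0 + 0·0 + 2·0 = 1
h_5 = 1·1 + 0·1 + 0·0 + 2·0 = 1
h_6 = 1·1 + 0·1 + 0·1 + 2·0 = 1
h_7 = 1·1 + 0·1 + 0·1 + 2·1 = 3
h_8 = 1·3 + 0·1 + 0·1 + 2·1 = 0
h_9 = 1·0 + 0·3 + 0·1 + 2·1 = 2
Continuing the recurrence:
  h_10 = 4;  h_11 = 0;  h_12 = 0;  h_13 = 4;  h_14 = 2;  h_15 = 2
  h_16 = 2;  h_17 = 0;  h_18 = 4;  h_19 = 3;  h_20 = 2;  h_21 = 2
  h_22 = 0;  h_23 = 1;  h_24 = 0;  h_25 = 4;  h_26 = 4;  h_27 = 1
  h_28 = 1;  h_29 = 4;  h_30 = 2;  h_31 = 4;  h_32 = 1;  h_33 = 4
  h_34 = 3;  h_35 = 1;  h_36 = 3;  h_37 = 1;  h_38 = 2;  h_39 = 4
  h_40 = 0;  h_41 = 2;  h_42 = 1;  h_43 = 4;  h_44 = 4;  h_45 = 3
  h_46 = 0;  h_47 = 3;  h_48 = 1;  h_49 = 2;  h_50 = 2;  h_51 = 3
  h_52 = 0;  h_53 = 4;  h_54 = 3;  h_55 = 4;  h_56 = 4;  h_57 = 2
  h_58 = 3;  h_59 = 1;  h_60 = 4;  h_61 = 3;  h_62 = 4;  h_63 = 1
  h_64 = 4;  h_65 = 0;  h_66 = 3;  h_67 = 0;  h_68 = 3;  h_69 = 3
  h_70 = 4;  h_71 = 4;  h_72 = 0;  h_73 = 1;  h_74 = 4;  h_75 = 2
  h_76 = 2;  h_77 = 4;  h_78 = 2;  h_79 = 1;  h_80 = 0;  h_81 = 3
  h_82 = 2;  h_83 = 4;  h_84 = 4;  h_85 = 0;  h_86 = 4;  h_87 = 2
  h_88 = 0;  h_89 = 0;  h_90 = 3;  h_91 = 2;  h_92 = 2;  h_93 = 2
  h_94 = 3;  h_95 = 2;  h_96 = 1;  h_97 = 0;  h_98 = 1;  h_99 = 0
  h_100 = 2;  h_101 = 2;  h_102 = 4;  h_103 = 4;  h_104 = 3;  h_105 = 2
  h_106 = 0;  h_107 = 3;  h_108 = 4;  h_109 = 3;  h_110 = 3;  h_111 = 4
  h_112 = 2;  h_113 = 3;  h_114 = 4;  h_115 = 2;  h_116 = 1;  h_117 = 2
  h_118 = 0;  h_119 = 4;  h_120 = 1;  h_121 = 0;  h_122 = 0;  h_123 = 3
  h_124 = 0;  h_125 = 0;  h_126 = 0;  h_127 = 1;  h_128 = 1;  h_129 = 1
  h_130 = 1;  h_131 = 3;  h_132 = 0;  h_133 = 2;  h_134 = 4;  h_135 = 0
  h_136 = 0;  h_137 = 4;  h_138 = 2;  h_139 = 2;  h_140 = 2;  h_141 = 0
  h_142 = 4;  h_143 = 3;  h_144 = 2;  h_145 = 2;  h_146 = 0;  h_147 = 1
  h_148 = 0;  h_149 = 4;  h_150 = 4;  h_151 = 1;  h_152 = 1;  h_153 = 4
  h_154 = 2
h_155 = 1·2 + 0·4 + 0·1 + 2·1 = 4
h_156 = 1·4 + 0·2 + 0·4 + 2·1 = 1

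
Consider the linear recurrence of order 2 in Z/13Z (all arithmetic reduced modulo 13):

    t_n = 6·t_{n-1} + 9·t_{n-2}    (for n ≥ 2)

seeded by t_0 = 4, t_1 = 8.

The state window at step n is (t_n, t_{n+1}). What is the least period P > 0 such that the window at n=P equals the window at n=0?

84

n=0: window = (4, 8)
n=1: window = (8, 6)
n=2: window = (6, 4)
n=3: window = (4, 0)
n=4: window = (0, 10)
n=5: window = (10, 8)
n=6: window = (8, 8)
n=7: window = (8, 3)
n=8: window = (3, 12)
n=9: window = (12, 8)
n=10: window = (8, 0)
n=11: window = (0, 7)
n=12: window = (7, 3)
n=13: window = (3, 3)
n=14: window = (3, 6)
n=15: window = (6, 11)
n=16: window = (11, 3)
n=17: window = (3, 0)
n=18: window = (0, 1)
n=19: window = (1, 6)
n=20: window = (6, 6)
n=21: window = (6, 12)
n=22: window = (12, 9)
n=23: window = (9, 6)
n=24: window = (6, 0)
n=25: window = (0, 2)
n=26: window = (2, 12)
n=27: window = (12, 12)
n=28: window = (12, 11)
n=29: window = (11, 5)
n=30: window = (5, 12)
n=31: window = (12, 0)
n=32: window = (0, 4)
n=33: window = (4, 11)
n=34: window = (11, 11)
n=35: window = (11, 9)
n=36: window = (9, 10)
n=37: window = (10, 11)
n=38: window = (11, 0)
n=39: window = (0, 8)
n=40: window = (8, 9)
…
n=82: window = (5, 4)
n=83: window = (4, 4)
n=84: window = (4, 8)
window at n=84 equals window at n=0 → period = 84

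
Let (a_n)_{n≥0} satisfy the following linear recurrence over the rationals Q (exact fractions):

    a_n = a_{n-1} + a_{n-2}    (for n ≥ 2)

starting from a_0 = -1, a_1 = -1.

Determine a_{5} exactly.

-8

a_2 = 1·-1 + 1·-1 = -2
a_3 = 1·-2 + 1·-1 = -3
a_4 = 1·-3 + 1·-2 = -5
a_5 = 1·-5 + 1·-3 = -8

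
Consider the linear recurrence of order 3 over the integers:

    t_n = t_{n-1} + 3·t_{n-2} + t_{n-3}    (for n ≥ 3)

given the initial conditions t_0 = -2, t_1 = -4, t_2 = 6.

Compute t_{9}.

t_3 = 1·6 + 3·-4 + 1·-2 = -8
t_4 = 1·-8 + 3·6 + 1·-4 = 6
t_5 = 1·6 + 3·-8 + 1·6 = -12
t_6 = 1·-12 + 3·6 + 1·-8 = -2
t_7 = 1·-2 + 3·-12 + 1·6 = -32
t_8 = 1·-32 + 3·-2 + 1·-12 = -50
t_9 = 1·-50 + 3·-32 + 1·-2 = -148

-148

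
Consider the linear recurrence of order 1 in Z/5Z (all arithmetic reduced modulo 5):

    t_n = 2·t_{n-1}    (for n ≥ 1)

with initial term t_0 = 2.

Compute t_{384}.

t_1 = 2·2 = 4
t_2 = 2·4 = 3
t_3 = 2·3 = 1
t_4 = 2·1 = 2
(t_4) = (2) = (t_0), so the sequence has period 4.
384 ≡ 0 (mod 4), hence t_384 = t_0 = 2.

2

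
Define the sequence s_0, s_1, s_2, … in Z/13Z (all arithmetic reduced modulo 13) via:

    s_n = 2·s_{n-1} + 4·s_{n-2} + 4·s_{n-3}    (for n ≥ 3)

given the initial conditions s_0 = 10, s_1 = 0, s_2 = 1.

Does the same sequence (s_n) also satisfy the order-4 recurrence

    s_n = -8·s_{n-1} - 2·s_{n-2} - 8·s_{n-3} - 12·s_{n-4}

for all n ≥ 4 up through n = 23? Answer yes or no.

Terms s_0..s_23: 10, 0, 1, 3, 10, 10, 7, 3, 9, 6, 8, 11, 0, 11, 1, 7, 10, 0, 3, 7, 0, 1, 4, 12
n=4: candidate gives 10, actual s_4 = 10 ✓
n=5: candidate gives 10, actual s_5 = 10 ✓
n=6: candidate gives 7, actual s_6 = 7 ✓
n=7: candidate gives 3, actual s_7 = 3 ✓
n=8: candidate gives 9, actual s_8 = 9 ✓
n=9: candidate gives 6, actual s_9 = 6 ✓
n=10: candidate gives 8, actual s_10 = 8 ✓
n=11: candidate gives 11, actual s_11 = 11 ✓
n=12: candidate gives 0, actual s_12 = 0 ✓
n=13: candidate gives 11, actual s_13 = 11 ✓
n=14: candidate gives 1, actual s_14 = 1 ✓
n=15: candidate gives 7, actual s_15 = 7 ✓
n=16: candidate gives 10, actual s_16 = 10 ✓
n=17: candidate gives 0, actual s_17 = 0 ✓
n=18: candidate gives 3, actual s_18 = 3 ✓
n=19: candidate gives 7, actual s_19 = 7 ✓
n=20: candidate gives 0, actual s_20 = 0 ✓
n=21: candidate gives 1, actual s_21 = 1 ✓
n=22: candidate gives 4, actual s_22 = 4 ✓
n=23: candidate gives 12, actual s_23 = 12 ✓

yes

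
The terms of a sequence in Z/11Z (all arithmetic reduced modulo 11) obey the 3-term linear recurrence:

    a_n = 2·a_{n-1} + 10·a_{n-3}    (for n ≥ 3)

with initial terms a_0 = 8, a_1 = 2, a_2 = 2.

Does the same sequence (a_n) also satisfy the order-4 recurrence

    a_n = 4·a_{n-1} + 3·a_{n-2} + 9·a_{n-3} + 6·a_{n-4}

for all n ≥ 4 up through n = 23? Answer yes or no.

no

Terms a_0..a_23: 8, 2, 2, 7, 1, 0, 4, 7, 3, 2, 8, 2, 2, 7, 1, 0, 4, 7, 3, 2, 8, 2, 2, 7
n=4: candidate gives 1, actual a_4 = 1 ✓
n=5: candidate gives 0, actual a_5 = 0 ✓
n=6: candidate gives 1, actual a_6 = 4 ✗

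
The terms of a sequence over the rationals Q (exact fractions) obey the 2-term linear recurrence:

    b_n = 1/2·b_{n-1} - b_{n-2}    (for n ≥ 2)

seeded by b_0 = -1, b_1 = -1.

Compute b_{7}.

53/64

b_2 = 1/2·-1 + -1·-1 = 1/2
b_3 = 1/2·1/2 + -1·-1 = 5/4
b_4 = 1/2·5/4 + -1·1/2 = 1/8
b_5 = 1/2·1/8 + -1·5/4 = -19/16
b_6 = 1/2·-19/16 + -1·1/8 = -23/32
b_7 = 1/2·-23/32 + -1·-19/16 = 53/64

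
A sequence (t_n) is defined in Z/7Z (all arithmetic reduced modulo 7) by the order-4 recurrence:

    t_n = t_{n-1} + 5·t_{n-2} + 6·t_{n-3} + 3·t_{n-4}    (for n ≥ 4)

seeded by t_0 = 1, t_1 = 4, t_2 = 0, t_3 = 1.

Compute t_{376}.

t_4 = 1·1 + 5·0 + 6·4 + 3·1 = 0
t_5 = 1·0 + 5·1 + 6·0 + 3·4 = 3
t_6 = 1·3 + 5·0 + 6·1 + 3·0 = 2
t_7 = 1·2 + 5·3 + 6·0 + 3·1 = 6
t_8 = 1·6 + 5·2 + 6·3 + 3·0 = 6
t_9 = 1·6 + 5·6 + 6·2 + 3·3 = 1
t_10 = 1·1 + 5·6 + 6·6 + 3·2 = 3
t_11 = 1·3 + 5·1 + 6·6 + 3·6 = 6
t_12 = 1·6 + 5·3 + 6·1 + 3·6 = 3
t_13 = 1·3 + 5·6 + 6·3 + 3·1 = 5
t_14 = 1·5 + 5·3 + 6·6 + 3·3 = 2
t_15 = 1·2 + 5·5 + 6·3 + 3·6 = 0
t_16 = 1·0 + 5·2 + 6·5 + 3·3 = 0
t_17 = 1·0 + 5·0 + 6·2 + 3·5 = 6
t_18 = 1·6 + 5·0 + 6·0 + 3·2 = 5
t_19 = 1·5 + 5·6 + 6·0 + 3·0 = 0
t_20 = 1·0 + 5·5 + 6·6 + 3·0 = 5
t_21 = 1·5 + 5·0 + 6·5 + 3·6 = 4
t_22 = 1·4 + 5·5 + 6·0 + 3·5 = 2
t_23 = 1·2 + 5·4 + 6·5 + 3·0 = 3
t_24 = 1·3 + 5·2 + 6·4 + 3·5 = 3
t_25 = 1·3 + 5·3 + 6·2 + 3·4 = 0
t_26 = 1·0 + 5·3 + 6·3 + 3·2 = 4
t_27 = 1·4 + 5·0 + 6·3 + 3·3 = 3
t_28 = 1·3 + 5·4 + 6·0 + 3·3 = 4
t_29 = 1·4 + 5·3 + 6·4 + 3·0 = 1
t_30 = 1·1 + 5·4 + 6·3 + 3·4 = 2
t_31 = 1·2 + 5·1 + 6·4 + 3·3 = 5
t_32 = 1·5 + 5·2 + 6·1 + 3·4 = 5
t_33 = 1·5 + 5·5 + 6·2 + 3·1 = 3
t_34 = 1·3 + 5·5 + 6·5 + 3·2 = 1
t_35 = 1·1 + 5·3 + 6·5 + 3·5 = 5
t_36 = 1·5 + 5·1 + 6·3 + 3·5 = 1
t_37 = 1·1 + 5·5 + 6·1 + 3·3 = 6
t_38 = 1·6 + 5·1 + 6·5 + 3·1 = 2
t_39 = 1·2 + 5·6 + 6·1 + 3·5 = 4
t_40 = 1·4 + 5·2 + 6·6 + 3·1 = 4
t_41 = 1·4 + 5·4 + 6·2 + 3·6 = 5
t_42 = 1·5 + 5·4 + 6·4 + 3·2 = 6
t_43 = 1·6 + 5·5 + 6·4 + 3·4 = 4
t_44 = 1·4 + 5·6 + 6·5 + 3·4 = 6
t_45 = 1·6 + 5·4 + 6·6 + 3·5 = 0
t_46 = 1·0 + 5·6 + 6·4 + 3·6 = 2
t_47 = 1·2 + 5·0 + 6·6 + 3·4 = 1
t_48 = 1·1 + 5·2 + 6·0 + 3·6 = 1
t_49 = 1·1 + 5·1 + 6·2 + 3·0 = 4
t_50 = 1·4 + 5·1 + 6·1 + 3·2 = 0
t_51 = 1·0 + 5·4 + 6·1 + 3·1 = 1
(t_48, t_49, t_50, t_51) = (1, 4, 0, 1) = (t_0, t_1, t_2, t_3), so the sequence has period 48.
376 ≡ 40 (mod 48), hence t_376 = t_40 = 4.

4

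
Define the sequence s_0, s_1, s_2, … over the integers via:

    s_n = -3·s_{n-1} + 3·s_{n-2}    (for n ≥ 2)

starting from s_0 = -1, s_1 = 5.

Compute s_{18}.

s_2 = -3·5 + 3·-1 = -18
s_3 = -3·-18 + 3·5 = 69
s_4 = -3·69 + 3·-18 = -261
s_5 = -3·-261 + 3·69 = 990
s_6 = -3·990 + 3·-261 = -3753
s_7 = -3·-3753 + 3·990 = 14229
s_8 = -3·14229 + 3·-3753 = -53946
s_9 = -3·-53946 + 3·14229 = 204525
s_10 = -3·204525 + 3·-53946 = -775413
s_11 = -3·-775413 + 3·204525 = 2939814
s_12 = -3·2939814 + 3·-775413 = -11145681
s_13 = -3·-11145681 + 3·2939814 = 42256485
s_14 = -3·42256485 + 3·-11145681 = -160206498
s_15 = -3·-160206498 + 3·42256485 = 607388949
s_16 = -3·607388949 + 3·-160206498 = -2302786341
s_17 = -3·-2302786341 + 3·607388949 = 8730525870
s_18 = -3·8730525870 + 3·-2302786341 = -33099936633

-33099936633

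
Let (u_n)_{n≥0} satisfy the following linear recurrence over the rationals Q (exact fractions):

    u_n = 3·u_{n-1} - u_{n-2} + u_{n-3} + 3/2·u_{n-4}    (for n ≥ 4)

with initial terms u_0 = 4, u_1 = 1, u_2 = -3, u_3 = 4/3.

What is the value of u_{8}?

u_4 = 3·4/3 + -1·-3 + 1·1 + 3/2·4 = 14
u_5 = 3·14 + -1·4/3 + 1·-3 + 3/2·1 = 235/6
u_6 = 3·235/6 + -1·14 + 1·4/3 + 3/2·-3 = 301/3
u_7 = 3·301/3 + -1·235/6 + 1·14 + 3/2·4/3 = 1667/6
u_8 = 3·1667/6 + -1·301/3 + 1·235/6 + 3/2·14 = 2380/3

2380/3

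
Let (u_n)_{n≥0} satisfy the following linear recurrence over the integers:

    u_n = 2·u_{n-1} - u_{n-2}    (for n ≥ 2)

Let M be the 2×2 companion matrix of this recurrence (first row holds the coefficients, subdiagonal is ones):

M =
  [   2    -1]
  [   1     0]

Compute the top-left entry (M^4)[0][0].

(M^4)[0][0] is the top entry after applying M 4 times to the unit state (1, 0). Equivalently it is h_{5} for the auxiliary sequence (h_n) obeying the same recurrence with h_1 = 1 and h_i = 0 for 0 ≤ i < 1:
h_2 = 2·1 + -1·0 = 2
h_3 = 2·2 + -1·1 = 3
h_4 = 2·3 + -1·2 = 4
h_5 = 2·4 + -1·3 = 5

5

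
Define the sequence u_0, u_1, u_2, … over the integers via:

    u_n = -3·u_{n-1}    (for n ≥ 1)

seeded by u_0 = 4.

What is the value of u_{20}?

13947137604

u_1 = -3·4 = -12
u_2 = -3·-12 = 36
u_3 = -3·36 = -108
u_4 = -3·-108 = 324
u_5 = -3·324 = -972
u_6 = -3·-972 = 2916
u_7 = -3·2916 = -8748
u_8 = -3·-8748 = 26244
u_9 = -3·26244 = -78732
u_10 = -3·-78732 = 236196
u_11 = -3·236196 = -708588
u_12 = -3·-708588 = 2125764
u_13 = -3·2125764 = -6377292
u_14 = -3·-6377292 = 19131876
u_15 = -3·19131876 = -57395628
u_16 = -3·-57395628 = 172186884
u_17 = -3·172186884 = -516560652
u_18 = -3·-516560652 = 1549681956
u_19 = -3·1549681956 = -4649045868
u_20 = -3·-4649045868 = 13947137604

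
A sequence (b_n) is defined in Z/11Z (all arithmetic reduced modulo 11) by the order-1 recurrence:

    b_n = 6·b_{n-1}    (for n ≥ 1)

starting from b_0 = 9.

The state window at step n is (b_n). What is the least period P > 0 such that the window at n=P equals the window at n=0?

10

n=0: window = (9)
n=1: window = (10)
n=2: window = (5)
n=3: window = (8)
n=4: window = (4)
n=5: window = (2)
n=6: window = (1)
n=7: window = (6)
n=8: window = (3)
n=9: window = (7)
n=10: window = (9)
window at n=10 equals window at n=0 → period = 10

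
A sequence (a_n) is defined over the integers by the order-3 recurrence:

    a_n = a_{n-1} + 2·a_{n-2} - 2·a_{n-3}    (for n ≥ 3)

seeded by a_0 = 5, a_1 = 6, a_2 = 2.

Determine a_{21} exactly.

a_3 = 1·2 + 2·6 + -2·5 = 4
a_4 = 1·4 + 2·2 + -2·6 = -4
a_5 = 1·-4 + 2·4 + -2·2 = 0
a_6 = 1·0 + 2·-4 + -2·4 = -16
a_7 = 1·-16 + 2·0 + -2·-4 = -8
a_8 = 1·-8 + 2·-16 + -2·0 = -40
a_9 = 1·-40 + 2·-8 + -2·-16 = -24
a_10 = 1·-24 + 2·-40 + -2·-8 = -88
a_11 = 1·-88 + 2·-24 + -2·-40 = -56
a_12 = 1·-56 + 2·-88 + -2·-24 = -184
a_13 = 1·-184 + 2·-56 + -2·-88 = -120
a_14 = 1·-120 + 2·-184 + -2·-56 = -376
a_15 = 1·-376 + 2·-120 + -2·-184 = -248
a_16 = 1·-248 + 2·-376 + -2·-120 = -760
a_17 = 1·-760 + 2·-248 + -2·-376 = -504
a_18 = 1·-504 + 2·-760 + -2·-248 = -1528
a_19 = 1·-1528 + 2·-504 + -2·-760 = -1016
a_20 = 1·-1016 + 2·-1528 + -2·-504 = -3064
a_21 = 1·-3064 + 2·-1016 + -2·-1528 = -2040

-2040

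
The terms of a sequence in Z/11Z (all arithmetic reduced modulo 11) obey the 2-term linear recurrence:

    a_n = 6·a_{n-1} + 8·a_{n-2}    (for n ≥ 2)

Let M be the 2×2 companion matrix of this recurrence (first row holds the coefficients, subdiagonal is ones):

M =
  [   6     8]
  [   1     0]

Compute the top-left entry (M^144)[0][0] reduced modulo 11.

9

(M^144)[0][0] is the top entry after applying M 144 times to the unit state (1, 0). Equivalently it is h_{145} for the auxiliary sequence (h_n) obeying the same recurrence with h_1 = 1 and h_i = 0 for 0 ≤ i < 1:
h_2 = 6·1 + 8·0 = 6
h_3 = 6·6 + 8·1 = 0
h_4 = 6·0 + 8·6 = 4
h_5 = 6·4 + 8·0 = 2
h_6 = 6·2 + 8·4 = 0
h_7 = 6·0 + 8·2 = 5
h_8 = 6·5 + 8·0 = 8
h_9 = 6·8 + 8·5 = 0
h_10 = 6·0 + 8·8 = 9
h_11 = 6·9 + 8·0 = 10
h_12 = 6·10 + 8·9 = 0
h_13 = 6·0 + 8·10 = 3
h_14 = 6·3 + 8·0 = 7
h_15 = 6·7 + 8·3 = 0
h_16 = 6·0 + 8·7 = 1
(h_15, h_16) = (0, 1) = (h_0, h_1), so the sequence has period 15.
145 ≡ 10 (mod 15), hence h_145 = h_10 = 9.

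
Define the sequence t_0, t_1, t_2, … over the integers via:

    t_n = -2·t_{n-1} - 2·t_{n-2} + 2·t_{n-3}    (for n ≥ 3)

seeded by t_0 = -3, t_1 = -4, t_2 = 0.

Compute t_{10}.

t_3 = -2·0 + -2·-4 + 2·-3 = 2
t_4 = -2·2 + -2·0 + 2·-4 = -12
t_5 = -2·-12 + -2·2 + 2·0 = 20
t_6 = -2·20 + -2·-12 + 2·2 = -12
t_7 = -2·-12 + -2·20 + 2·-12 = -40
t_8 = -2·-40 + -2·-12 + 2·20 = 144
t_9 = -2·144 + -2·-40 + 2·-12 = -232
t_10 = -2·-232 + -2·144 + 2·-40 = 96

96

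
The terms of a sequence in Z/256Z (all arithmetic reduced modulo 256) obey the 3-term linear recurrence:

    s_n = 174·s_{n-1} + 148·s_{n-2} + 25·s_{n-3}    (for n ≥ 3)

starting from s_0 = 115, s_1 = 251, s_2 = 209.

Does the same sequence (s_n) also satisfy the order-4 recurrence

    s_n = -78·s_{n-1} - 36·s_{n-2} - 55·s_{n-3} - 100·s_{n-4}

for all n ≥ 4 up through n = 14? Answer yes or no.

yes

Terms s_0..s_14: 115, 251, 209, 101, 253, 195, 171, 171, 33, 253, 189, 243, 35, 187, 17
n=4: candidate gives 253, actual s_4 = 253 ✓
n=5: candidate gives 195, actual s_5 = 195 ✓
n=6: candidate gives 171, actual s_6 = 171 ✓
n=7: candidate gives 171, actual s_7 = 171 ✓
n=8: candidate gives 33, actual s_8 = 33 ✓
n=9: candidate gives 253, actual s_9 = 253 ✓
n=10: candidate gives 189, actual s_10 = 189 ✓
n=11: candidate gives 243, actual s_11 = 243 ✓
n=12: candidate gives 35, actual s_12 = 35 ✓
n=13: candidate gives 187, actual s_13 = 187 ✓
n=14: candidate gives 17, actual s_14 = 17 ✓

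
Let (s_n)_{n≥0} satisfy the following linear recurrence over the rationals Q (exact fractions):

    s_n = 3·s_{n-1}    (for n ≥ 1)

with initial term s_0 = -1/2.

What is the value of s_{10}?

s_1 = 3·-1/2 = -3/2
s_2 = 3·-3/2 = -9/2
s_3 = 3·-9/2 = -27/2
s_4 = 3·-27/2 = -81/2
s_5 = 3·-81/2 = -243/2
s_6 = 3·-243/2 = -729/2
s_7 = 3·-729/2 = -2187/2
s_8 = 3·-2187/2 = -6561/2
s_9 = 3·-6561/2 = -19683/2
s_10 = 3·-19683/2 = -59049/2

-59049/2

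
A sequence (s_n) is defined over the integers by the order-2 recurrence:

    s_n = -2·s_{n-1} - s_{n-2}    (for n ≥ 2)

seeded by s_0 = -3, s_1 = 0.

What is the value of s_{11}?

s_2 = -2·0 + -1·-3 = 3
s_3 = -2·3 + -1·0 = -6
s_4 = -2·-6 + -1·3 = 9
s_5 = -2·9 + -1·-6 = -12
s_6 = -2·-12 + -1·9 = 15
s_7 = -2·15 + -1·-12 = -18
s_8 = -2·-18 + -1·15 = 21
s_9 = -2·21 + -1·-18 = -24
s_10 = -2·-24 + -1·21 = 27
s_11 = -2·27 + -1·-24 = -30

-30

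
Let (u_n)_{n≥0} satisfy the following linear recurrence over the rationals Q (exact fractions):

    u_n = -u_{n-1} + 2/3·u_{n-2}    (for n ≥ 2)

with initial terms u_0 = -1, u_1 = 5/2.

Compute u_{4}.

-125/18

u_2 = -1·5/2 + 2/3·-1 = -19/6
u_3 = -1·-19/6 + 2/3·5/2 = 29/6
u_4 = -1·29/6 + 2/3·-19/6 = -125/18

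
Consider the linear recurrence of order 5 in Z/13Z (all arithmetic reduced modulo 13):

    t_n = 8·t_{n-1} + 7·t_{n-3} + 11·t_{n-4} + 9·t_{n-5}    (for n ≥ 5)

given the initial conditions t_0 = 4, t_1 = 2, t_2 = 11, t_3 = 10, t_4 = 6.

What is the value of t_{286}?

9

t_5 = 8·6 + 0·10 + 7·11 + 11·2 + 9·4 = 1
t_6 = 8·1 + 0·6 + 7·10 + 11·11 + 9·2 = 9
t_7 = 8·9 + 0·1 + 7·6 + 11·10 + 9·11 = 11
t_8 = 8·11 + 0·9 + 7·1 + 11·6 + 9·10 = 4
t_9 = 8·4 + 0·11 + 7·9 + 11·1 + 9·6 = 4
t_10 = 8·4 + 0·4 + 7·11 + 11·9 + 9·1 = 9
Continuing the recurrence:
  t_11 = 3;  t_12 = 0;  t_13 = 0;  t_14 = 0;  t_15 = 10;  t_16 = 3
  t_17 = 11;  t_18 = 2;  t_19 = 4;  t_20 = 11;  t_21 = 3;  t_22 = 4
  t_23 = 2;  t_24 = 12;  t_25 = 9;  t_26 = 1;  t_27 = 7;  t_28 = 9
  t_29 = 0;  t_30 = 11;  t_31 = 3;  t_32 = 4;  t_33 = 8;  t_34 = 11
  t_35 = 1;  t_36 = 5;  t_37 = 7;  t_38 = 9;  t_39 = 9;  t_40 = 3
  t_41 = 1;  t_42 = 12;  t_43 = 11;  t_44 = 1;  t_45 = 0;  t_46 = 10
  t_47 = 4;  t_48 = 12;  t_49 = 6;  t_50 = 4;  t_51 = 3;  t_52 = 0
  t_53 = 7;  t_54 = 6;  t_55 = 0;  t_56 = 11;  t_57 = 12;  t_58 = 4
  t_59 = 7;  t_60 = 1;  t_61 = 7;  t_62 = 10;  t_63 = 5;  t_64 = 7
  t_65 = 4;  t_66 = 6;  t_67 = 8;  t_68 = 6;  t_69 = 2;  t_70 = 5
  t_71 = 3;  t_72 = 7;  t_73 = 11;  t_74 = 0;  t_75 = 10;  t_76 = 1
  t_77 = 10;  t_78 = 2;  t_79 = 3;  t_80 = 0;  t_81 = 3;  t_82 = 1
  t_83 = 7;  t_84 = 0;  t_85 = 1;  t_86 = 4;  t_87 = 1;  t_88 = 0
  t_89 = 0;  t_90 = 8;  t_91 = 7;  t_92 = 0;  t_93 = 4;  t_94 = 0
  t_95 = 6;  t_96 = 9;  t_97 = 12;  t_98 = 5;  t_99 = 0;  t_100 = 3
  t_101 = 12;  t_102 = 12;  t_103 = 6;  t_104 = 9;  t_105 = 3;  t_106 = 7
  t_107 = 7;  t_108 = 9;  t_109 = 1;  t_110 = 5;  t_111 = 9;  t_112 = 7
  t_113 = 1;  t_114 = 5;  t_115 = 12;  t_116 = 1;  t_117 = 0;  t_118 = 5
  t_119 = 3;  t_120 = 0;  t_121 = 5;  t_122 = 12;  t_123 = 5;  t_124 = 11
  t_125 = 6;  t_126 = 0;  t_127 = 6;  t_128 = 9;  t_129 = 3;  t_130 = 3
  t_131 = 10;  t_132 = 7;  t_133 = 9;  t_134 = 7;  t_135 = 8;  t_136 = 8
  t_137 = 2;  t_138 = 9;  t_139 = 6;  t_140 = 1;  t_141 = 9;  t_142 = 10
  t_143 = 0;  t_144 = 11;  t_145 = 6;  t_146 = 5;  t_147 = 12;  t_148 = 12
  t_149 = 10;  t_150 = 0;  t_151 = 1;  t_152 = 6;  t_153 = 6;  t_154 = 2
  t_155 = 4;  t_156 = 6;  t_157 = 0;  t_158 = 0;  t_159 = 0;  t_160 = 11
  t_161 = 12;  t_162 = 5;  t_163 = 0;  t_164 = 10;  t_165 = 8;  t_166 = 6
  t_167 = 7;  t_168 = 1;  t_169 = 7;  t_170 = 9;  t_171 = 2;  t_172 = 9
  t_173 = 0;  t_174 = 7;  t_175 = 1;  t_176 = 8;  t_177 = 12;  t_178 = 11
  t_179 = 10;  t_180 = 1;  t_181 = 3;  t_182 = 11;  t_183 = 5;  t_184 = 6
  t_185 = 11;  t_186 = 11;  t_187 = 11;  t_188 = 3;  t_189 = 3;  t_190 = 9
  t_191 = 1;  t_192 = 5;  t_193 = 7;  t_194 = 7;  t_195 = 1;  t_196 = 4
  t_197 = 8;  t_198 = 3;  t_199 = 9;  t_200 = 12;  t_201 = 7;  t_202 = 3
  t_203 = 0;  t_204 = 2;  t_205 = 1;  t_206 = 0;  t_207 = 2;  t_208 = 6
  t_209 = 12;  t_210 = 2;  t_211 = 2;  t_212 = 2;  t_213 = 8;  t_214 = 0
  t_215 = 2;  t_216 = 8;  t_217 = 1;  t_218 = 3;  t_219 = 11;  t_220 = 6
  t_221 = 9;  t_222 = 9;  t_223 = 2;  t_224 = 10;  t_225 = 10;  t_226 = 1
  t_227 = 12;  t_228 = 8;  t_229 = 11;  t_230 = 0;  t_231 = 2;  t_232 = 3
  t_233 = 9;  t_234 = 3;  t_235 = 2;  t_236 = 0;  t_237 = 4;  t_238 = 4
  t_239 = 3;  t_240 = 5;  t_241 = 8;  t_242 = 9;  t_243 = 7;  t_244 = 12
  t_245 = 6;  t_246 = 8;  t_247 = 7;  t_248 = 7;  t_249 = 0;  t_250 = 9
  t_251 = 10;  t_252 = 12;  t_253 = 1;  t_254 = 8;  t_255 = 1;  t_256 = 3
  t_257 = 4;  t_258 = 6;  t_259 = 9;  t_260 = 12;  t_261 = 1;  t_262 = 4
  t_263 = 9;  t_264 = 6;  t_265 = 0;  t_266 = 12;  t_267 = 0;  t_268 = 4
  t_269 = 1;  t_270 = 10;  t_271 = 8;  t_272 = 11;  t_273 = 10;  t_274 = 8
  t_275 = 7;  t_276 = 7;  t_277 = 9;  t_278 = 0;  t_279 = 3;  t_280 = 6
  t_281 = 2;  t_282 = 1;  t_283 = 5;  t_284 = 4
t_285 = 8·4 + 0·5 + 7·1 + 11·2 + 9·6 = 11
t_286 = 8·11 + 0·4 + 7·5 + 11·1 + 9·2 = 9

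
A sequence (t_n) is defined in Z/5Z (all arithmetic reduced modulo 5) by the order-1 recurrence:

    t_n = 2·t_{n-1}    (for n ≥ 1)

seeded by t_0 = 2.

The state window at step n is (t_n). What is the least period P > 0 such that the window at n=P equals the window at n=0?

4

n=0: window = (2)
n=1: window = (4)
n=2: window = (3)
n=3: window = (1)
n=4: window = (2)
window at n=4 equals window at n=0 → period = 4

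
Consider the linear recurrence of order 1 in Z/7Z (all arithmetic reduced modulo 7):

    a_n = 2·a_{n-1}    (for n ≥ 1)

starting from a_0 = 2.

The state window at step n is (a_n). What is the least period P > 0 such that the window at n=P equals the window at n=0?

n=0: window = (2)
n=1: window = (4)
n=2: window = (1)
n=3: window = (2)
window at n=3 equals window at n=0 → period = 3

3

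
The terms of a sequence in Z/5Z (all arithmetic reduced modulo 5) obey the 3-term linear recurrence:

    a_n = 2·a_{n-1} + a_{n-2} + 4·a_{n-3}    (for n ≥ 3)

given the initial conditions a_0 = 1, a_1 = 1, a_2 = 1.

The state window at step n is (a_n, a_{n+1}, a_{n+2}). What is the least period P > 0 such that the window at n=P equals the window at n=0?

62

n=0: window = (1, 1, 1)
n=1: window = (1, 1, 2)
n=2: window = (1, 2, 4)
n=3: window = (2, 4, 4)
n=4: window = (4, 4, 0)
n=5: window = (4, 0, 0)
n=6: window = (0, 0, 1)
n=7: window = (0, 1, 2)
n=8: window = (1, 2, 0)
n=9: window = (2, 0, 1)
n=10: window = (0, 1, 0)
n=11: window = (1, 0, 1)
n=12: window = (0, 1, 1)
n=13: window = (1, 1, 3)
n=14: window = (1, 3, 1)
n=15: window = (3, 1, 4)
n=16: window = (1, 4, 1)
n=17: window = (4, 1, 0)
n=18: window = (1, 0, 2)
n=19: window = (0, 2, 3)
n=20: window = (2, 3, 3)
n=21: window = (3, 3, 2)
n=22: window = (3, 2, 4)
n=23: window = (2, 4, 2)
n=24: window = (4, 2, 1)
n=25: window = (2, 1, 0)
n=26: window = (1, 0, 4)
n=27: window = (0, 4, 2)
n=28: window = (4, 2, 3)
n=29: window = (2, 3, 4)
n=30: window = (3, 4, 4)
n=31: window = (4, 4, 4)
n=32: window = (4, 4, 3)
n=33: window = (4, 3, 1)
n=34: window = (3, 1, 1)
n=35: window = (1, 1, 0)
n=36: window = (1, 0, 0)
n=37: window = (0, 0, 4)
n=38: window = (0, 4, 3)
n=39: window = (4, 3, 0)
n=40: window = (3, 0, 4)
…
n=60: window = (3, 2, 1)
n=61: window = (2, 1, 1)
n=62: window = (1, 1, 1)
window at n=62 equals window at n=0 → period = 62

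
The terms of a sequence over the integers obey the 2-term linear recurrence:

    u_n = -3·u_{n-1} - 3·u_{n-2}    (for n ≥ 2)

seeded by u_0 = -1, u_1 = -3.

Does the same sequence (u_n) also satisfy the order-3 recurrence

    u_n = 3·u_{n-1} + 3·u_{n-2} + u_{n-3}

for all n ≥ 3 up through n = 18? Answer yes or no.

Terms u_0..u_18: -1, -3, 12, -27, 45, -54, 27, 81, -324, 729, -1215, 1458, -729, -2187, 8748, -19683, 32805, -39366, 19683
n=3: candidate gives 26, actual u_3 = -27 ✗

no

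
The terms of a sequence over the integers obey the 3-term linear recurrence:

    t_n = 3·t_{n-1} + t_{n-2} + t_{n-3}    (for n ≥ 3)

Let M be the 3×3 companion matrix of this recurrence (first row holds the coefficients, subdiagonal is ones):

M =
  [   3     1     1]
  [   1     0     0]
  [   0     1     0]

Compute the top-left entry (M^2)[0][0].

10

(M^2)[0][0] is the top entry after applying M 2 times to the unit state (1, 0, 0). Equivalently it is h_{4} for the auxiliary sequence (h_n) obeying the same recurrence with h_2 = 1 and h_i = 0 for 0 ≤ i < 2:
h_3 = 3·1 + 1·0 + 1·0 = 3
h_4 = 3·3 + 1·1 + 1·0 = 10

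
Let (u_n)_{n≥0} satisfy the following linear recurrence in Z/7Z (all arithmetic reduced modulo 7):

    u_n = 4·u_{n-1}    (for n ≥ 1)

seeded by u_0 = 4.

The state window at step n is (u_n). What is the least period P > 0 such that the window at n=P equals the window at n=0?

3

n=0: window = (4)
n=1: window = (2)
n=2: window = (1)
n=3: window = (4)
window at n=3 equals window at n=0 → period = 3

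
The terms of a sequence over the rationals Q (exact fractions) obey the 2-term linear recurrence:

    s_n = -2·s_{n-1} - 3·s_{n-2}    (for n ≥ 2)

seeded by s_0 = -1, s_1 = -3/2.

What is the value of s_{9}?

-555/2

s_2 = -2·-3/2 + -3·-1 = 6
s_3 = -2·6 + -3·-3/2 = -15/2
s_4 = -2·-15/2 + -3·6 = -3
s_5 = -2·-3 + -3·-15/2 = 57/2
s_6 = -2·57/2 + -3·-3 = -48
s_7 = -2·-48 + -3·57/2 = 21/2
s_8 = -2·21/2 + -3·-48 = 123
s_9 = -2·123 + -3·21/2 = -555/2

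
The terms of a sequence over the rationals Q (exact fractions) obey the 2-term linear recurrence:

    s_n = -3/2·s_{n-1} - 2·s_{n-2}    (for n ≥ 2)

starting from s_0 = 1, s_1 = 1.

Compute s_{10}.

2681/512

s_2 = -3/2·1 + -2·1 = -7/2
s_3 = -3/2·-7/2 + -2·1 = 13/4
s_4 = -3/2·13/4 + -2·-7/2 = 17/8
s_5 = -3/2·17/8 + -2·13/4 = -155/16
s_6 = -3/2·-155/16 + -2·17/8 = 329/32
s_7 = -3/2·329/32 + -2·-155/16 = 253/64
s_8 = -3/2·253/64 + -2·329/32 = -3391/128
s_9 = -3/2·-3391/128 + -2·253/64 = 8149/256
s_10 = -3/2·8149/256 + -2·-3391/128 = 2681/512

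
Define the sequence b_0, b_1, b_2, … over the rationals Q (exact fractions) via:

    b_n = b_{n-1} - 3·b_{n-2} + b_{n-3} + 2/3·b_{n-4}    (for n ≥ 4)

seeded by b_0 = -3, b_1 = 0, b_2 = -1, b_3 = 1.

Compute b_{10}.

b_4 = 1·1 + -3·-1 + 1·0 + 2/3·-3 = 2
b_5 = 1·2 + -3·1 + 1·-1 + 2/3·0 = -2
b_6 = 1·-2 + -3·2 + 1·1 + 2/3·-1 = -23/3
b_7 = 1·-23/3 + -3·-2 + 1·2 + 2/3·1 = 1
b_8 = 1·1 + -3·-23/3 + 1·-2 + 2/3·2 = 70/3
b_9 = 1·70/3 + -3·1 + 1·-23/3 + 2/3·-2 = 34/3
b_10 = 1·34/3 + -3·70/3 + 1·1 + 2/3·-23/3 = -565/9

-565/9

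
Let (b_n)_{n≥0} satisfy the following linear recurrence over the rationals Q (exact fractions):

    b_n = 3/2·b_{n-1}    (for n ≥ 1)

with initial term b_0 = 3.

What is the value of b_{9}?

59049/512

b_1 = 3/2·3 = 9/2
b_2 = 3/2·9/2 = 27/4
b_3 = 3/2·27/4 = 81/8
b_4 = 3/2·81/8 = 243/16
b_5 = 3/2·243/16 = 729/32
b_6 = 3/2·729/32 = 2187/64
b_7 = 3/2·2187/64 = 6561/128
b_8 = 3/2·6561/128 = 19683/256
b_9 = 3/2·19683/256 = 59049/512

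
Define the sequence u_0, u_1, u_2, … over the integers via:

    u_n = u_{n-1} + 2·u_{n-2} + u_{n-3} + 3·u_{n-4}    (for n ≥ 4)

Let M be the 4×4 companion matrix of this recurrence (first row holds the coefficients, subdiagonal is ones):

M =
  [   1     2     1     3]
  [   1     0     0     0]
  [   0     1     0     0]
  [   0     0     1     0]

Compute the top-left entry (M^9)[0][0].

(M^9)[0][0] is the top entry after applying M 9 times to the unit state (1, 0, 0, 0). Equivalently it is h_{12} for the auxiliary sequence (h_n) obeying the same recurrence with h_3 = 1 and h_i = 0 for 0 ≤ i < 3:
h_4 = 1·1 + 2·0 + 1·0 + 3·0 = 1
h_5 = 1·1 + 2·1 + 1·0 + 3·0 = 3
h_6 = 1·3 + 2·1 + 1·1 + 3·0 = 6
h_7 = 1·6 + 2·3 + 1·1 + 3·1 = 16
h_8 = 1·16 + 2·6 + 1·3 + 3·1 = 34
h_9 = 1·34 + 2·16 + 1·6 + 3·3 = 81
h_10 = 1·81 + 2·34 + 1·16 + 3·6 = 183
h_11 = 1·183 + 2·81 + 1·34 + 3·16 = 427
h_12 = 1·427 + 2·183 + 1·81 + 3·34 = 976

976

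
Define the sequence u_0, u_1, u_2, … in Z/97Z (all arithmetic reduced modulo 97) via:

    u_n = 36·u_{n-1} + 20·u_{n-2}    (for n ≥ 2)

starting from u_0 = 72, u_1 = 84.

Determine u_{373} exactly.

65

u_2 = 36·84 + 20·72 = 2
u_3 = 36·2 + 20·84 = 6
u_4 = 36·6 + 20·2 = 62
u_5 = 36·62 + 20·6 = 24
u_6 = 36·24 + 20·62 = 67
u_7 = 36·67 + 20·24 = 79
u_8 = 36·79 + 20·67 = 13
u_9 = 36·13 + 20·79 = 11
u_10 = 36·11 + 20·13 = 74
u_11 = 36·74 + 20·11 = 71
u_12 = 36·71 + 20·74 = 59
u_13 = 36·59 + 20·71 = 52
u_14 = 36·52 + 20·59 = 45
u_15 = 36·45 + 20·52 = 41
u_16 = 36·41 + 20·45 = 48
u_17 = 36·48 + 20·41 = 26
u_18 = 36·26 + 20·48 = 53
u_19 = 36·53 + 20·26 = 3
u_20 = 36·3 + 20·53 = 4
u_21 = 36·4 + 20·3 = 10
u_22 = 36·10 + 20·4 = 52
u_23 = 36·52 + 20·10 = 35
u_24 = 36·35 + 20·52 = 69
u_25 = 36·69 + 20·35 = 80
u_26 = 36·80 + 20·69 = 89
u_27 = 36·89 + 20·80 = 51
u_28 = 36·51 + 20·89 = 27
u_29 = 36·27 + 20·51 = 52
u_30 = 36·52 + 20·27 = 84
u_31 = 36·84 + 20·52 = 87
u_32 = 36·87 + 20·84 = 59
u_33 = 36·59 + 20·87 = 81
u_34 = 36·81 + 20·59 = 22
u_35 = 36·22 + 20·81 = 84
u_36 = 36·84 + 20·22 = 69
u_37 = 36·69 + 20·84 = 90
u_38 = 36·90 + 20·69 = 61
u_39 = 36·61 + 20·90 = 19
u_40 = 36·19 + 20·61 = 61
u_41 = 36·61 + 20·19 = 54
u_42 = 36·54 + 20·61 = 60
u_43 = 36·60 + 20·54 = 39
u_44 = 36·39 + 20·60 = 82
u_45 = 36·82 + 20·39 = 46
u_46 = 36·46 + 20·82 = 95
u_47 = 36·95 + 20·46 = 72
u_48 = 36·72 + 20·95 = 30
u_49 = 36·30 + 20·72 = 95
u_50 = 36·95 + 20·30 = 43
u_51 = 36·43 + 20·95 = 53
u_52 = 36·53 + 20·43 = 52
u_53 = 36·52 + 20·53 = 22
u_54 = 36·22 + 20·52 = 86
u_55 = 36·86 + 20·22 = 44
u_56 = 36·44 + 20·86 = 6
u_57 = 36·6 + 20·44 = 29
u_58 = 36·29 + 20·6 = 0
u_59 = 36·0 + 20·29 = 95
u_60 = 36·95 + 20·0 = 25
u_61 = 36·25 + 20·95 = 84
u_62 = 36·84 + 20·25 = 32
u_63 = 36·32 + 20·84 = 19
u_64 = 36·19 + 20·32 = 63
u_65 = 36·63 + 20·19 = 29
u_66 = 36·29 + 20·63 = 73
u_67 = 36·73 + 20·29 = 7
u_68 = 36·7 + 20·73 = 63
u_69 = 36·63 + 20·7 = 80
u_70 = 36·80 + 20·63 = 66
u_71 = 36·66 + 20·80 = 96
u_72 = 36·96 + 20·66 = 23
u_73 = 36·23 + 20·96 = 32
u_74 = 36·32 + 20·23 = 60
u_75 = 36·60 + 20·32 = 84
u_76 = 36·84 + 20·60 = 53
u_77 = 36·53 + 20·84 = 96
u_78 = 36·96 + 20·53 = 54
u_79 = 36·54 + 20·96 = 81
u_80 = 36·81 + 20·54 = 19
u_81 = 36·19 + 20·81 = 73
u_82 = 36·73 + 20·19 = 1
u_83 = 36·1 + 20·73 = 41
u_84 = 36·41 + 20·1 = 41
u_85 = 36·41 + 20·41 = 65
u_86 = 36·65 + 20·41 = 56
u_87 = 36·56 + 20·65 = 18
u_88 = 36·18 + 20·56 = 22
u_89 = 36·22 + 20·18 = 85
u_90 = 36·85 + 20·22 = 8
u_91 = 36·8 + 20·85 = 48
u_92 = 36·48 + 20·8 = 45
u_93 = 36·45 + 20·48 = 58
u_94 = 36·58 + 20·45 = 78
u_95 = 36·78 + 20·58 = 88
u_96 = 36·88 + 20·78 = 72
u_97 = 36·72 + 20·88 = 84
(u_96, u_97) = (72, 84) = (u_0, u_1), so the sequence has period 96.
373 ≡ 85 (mod 96), hence u_373 = u_85 = 65.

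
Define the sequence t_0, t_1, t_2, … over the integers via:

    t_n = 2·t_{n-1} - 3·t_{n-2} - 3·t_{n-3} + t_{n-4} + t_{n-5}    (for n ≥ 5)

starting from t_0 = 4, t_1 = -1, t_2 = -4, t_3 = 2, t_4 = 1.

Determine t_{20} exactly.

-240020

t_5 = 2·1 + -3·2 + -3·-4 + 1·-1 + 1·4 = 11
t_6 = 2·11 + -3·1 + -3·2 + 1·-4 + 1·-1 = 8
t_7 = 2·8 + -3·11 + -3·1 + 1·2 + 1·-4 = -22
t_8 = 2·-22 + -3·8 + -3·11 + 1·1 + 1·2 = -98
t_9 = 2·-98 + -3·-22 + -3·8 + 1·11 + 1·1 = -142
t_10 = 2·-142 + -3·-98 + -3·-22 + 1·8 + 1·11 = 95
t_11 = 2·95 + -3·-142 + -3·-98 + 1·-22 + 1·8 = 896
t_12 = 2·896 + -3·95 + -3·-142 + 1·-98 + 1·-22 = 1813
t_13 = 2·1813 + -3·896 + -3·95 + 1·-142 + 1·-98 = 413
t_14 = 2·413 + -3·1813 + -3·896 + 1·95 + 1·-142 = -7348
t_15 = 2·-7348 + -3·413 + -3·1813 + 1·896 + 1·95 = -20383
t_16 = 2·-20383 + -3·-7348 + -3·413 + 1·1813 + 1·896 = -17252
t_17 = 2·-17252 + -3·-20383 + -3·-7348 + 1·413 + 1·1813 = 50915
t_18 = 2·50915 + -3·-17252 + -3·-20383 + 1·-7348 + 1·413 = 207800
t_19 = 2·207800 + -3·50915 + -3·-17252 + 1·-20383 + 1·-7348 = 286880
t_20 = 2·286880 + -3·207800 + -3·50915 + 1·-17252 + 1·-20383 = -240020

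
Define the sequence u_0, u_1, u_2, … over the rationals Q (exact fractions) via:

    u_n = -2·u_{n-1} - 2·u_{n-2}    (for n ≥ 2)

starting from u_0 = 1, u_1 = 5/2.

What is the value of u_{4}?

u_2 = -2·5/2 + -2·1 = -7
u_3 = -2·-7 + -2·5/2 = 9
u_4 = -2·9 + -2·-7 = -4

-4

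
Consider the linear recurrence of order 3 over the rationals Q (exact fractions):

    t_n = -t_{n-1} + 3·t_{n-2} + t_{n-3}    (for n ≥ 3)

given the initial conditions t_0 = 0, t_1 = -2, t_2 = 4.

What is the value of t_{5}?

-46

t_3 = -1·4 + 3·-2 + 1·0 = -10
t_4 = -1·-10 + 3·4 + 1·-2 = 20
t_5 = -1·20 + 3·-10 + 1·4 = -46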